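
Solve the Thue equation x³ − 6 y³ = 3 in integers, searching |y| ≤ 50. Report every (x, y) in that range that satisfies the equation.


The equation is x³ - 6y³ = 3. For fixed y, x³ = 6·y³ + 3, so a solution requires the RHS to be a perfect cube.
Strategy: iterate y from -50 to 50, compute RHS = 6·y³ + 3, and check whether it is a (positive or negative) perfect cube.
Check small values of y:
  y = 0: RHS = 3 is not a perfect cube.
  y = 1: RHS = 9 is not a perfect cube.
  y = -1: RHS = -3 is not a perfect cube.
  y = 2: RHS = 51 is not a perfect cube.
  y = -2: RHS = -45 is not a perfect cube.
  y = 3: RHS = 165 is not a perfect cube.
  y = -3: RHS = -159 is not a perfect cube.
Continuing the search up to |y| = 50 finds no solutions either.
No (x, y) in the scanned range satisfies the equation.

No integer solutions with |y| ≤ 50.


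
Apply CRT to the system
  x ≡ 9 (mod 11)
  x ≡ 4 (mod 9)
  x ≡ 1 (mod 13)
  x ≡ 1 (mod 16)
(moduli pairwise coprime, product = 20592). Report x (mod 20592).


Product of moduli M = 11 · 9 · 13 · 16 = 20592.
Merge one congruence at a time:
  Start: x ≡ 9 (mod 11).
  Combine with x ≡ 4 (mod 9); new modulus lcm = 99.
    Write x = 9 + 11·t and substitute into x ≡ 4 (mod 9): 11·t ≡ 4 − 9 = -5 (mod 9).
    Reduce coefficients mod 9: 2·t ≡ 4 (mod 9).
    The inverse of 2 mod 9 is 5 (since 2·5 = 10 = 1·9 + 1), so t ≡ 5·4 = 20 ≡ 2 (mod 9).
    Then x = 9 + 11·2 = 31, valid modulo lcm(11, 9) = 99: x ≡ 31 (mod 99).
  Combine with x ≡ 1 (mod 13); new modulus lcm = 1287.
    Write x = 31 + 99·t and substitute into x ≡ 1 (mod 13): 99·t ≡ 1 − 31 = -30 (mod 13).
    Reduce coefficients mod 13: 8·t ≡ 9 (mod 13).
    The inverse of 8 mod 13 is 5 (since 8·5 = 40 = 3·13 + 1), so t ≡ 5·9 = 45 ≡ 6 (mod 13).
    Then x = 31 + 99·6 = 625, valid modulo lcm(99, 13) = 1287: x ≡ 625 (mod 1287).
  Combine with x ≡ 1 (mod 16); new modulus lcm = 20592.
    Write x = 625 + 1287·t and substitute into x ≡ 1 (mod 16): 1287·t ≡ 1 − 625 = -624 (mod 16).
    Reduce coefficients mod 16: 7·t ≡ 0 (mod 16).
    The inverse of 7 mod 16 is 7 (since 7·7 = 49 = 3·16 + 1), so t ≡ 7·0 = 0 ≡ 0 (mod 16).
    Then x = 625 + 1287·0 = 625, valid modulo lcm(1287, 16) = 20592: x ≡ 625 (mod 20592).
Verify against each original: 625 mod 11 = 9, 625 mod 9 = 4, 625 mod 13 = 1, 625 mod 16 = 1.

x ≡ 625 (mod 20592).


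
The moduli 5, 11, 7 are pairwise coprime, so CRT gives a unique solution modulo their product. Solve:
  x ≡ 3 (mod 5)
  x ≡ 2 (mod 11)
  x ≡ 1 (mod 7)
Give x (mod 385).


Moduli 5, 11, 7 are pairwise coprime; by CRT there is a unique solution modulo M = 5 · 11 · 7 = 385.
Solve pairwise, accumulating the modulus:
  Start with x ≡ 3 (mod 5).
  Combine with x ≡ 2 (mod 11): since gcd(5, 11) = 1, we get a unique residue mod 55.
    Write x = 3 + 5·t and substitute into x ≡ 2 (mod 11): 5·t ≡ 2 − 3 = -1 (mod 11).
    Reduce coefficients mod 11: 5·t ≡ 10 (mod 11).
    The inverse of 5 mod 11 is 9 (since 5·9 = 45 = 4·11 + 1), so t ≡ 9·10 = 90 ≡ 2 (mod 11).
    Then x = 3 + 5·2 = 13, valid modulo lcm(5, 11) = 55: x ≡ 13 (mod 55).
  Combine with x ≡ 1 (mod 7): since gcd(55, 7) = 1, we get a unique residue mod 385.
    Write x = 13 + 55·t and substitute into x ≡ 1 (mod 7): 55·t ≡ 1 − 13 = -12 (mod 7).
    Reduce coefficients mod 7: 6·t ≡ 2 (mod 7).
    The inverse of 6 mod 7 is 6 (since 6·6 = 36 = 5·7 + 1), so t ≡ 6·2 = 12 ≡ 5 (mod 7).
    Then x = 13 + 55·5 = 288, valid modulo lcm(55, 7) = 385: x ≡ 288 (mod 385).
Verify: 288 mod 5 = 3 ✓, 288 mod 11 = 2 ✓, 288 mod 7 = 1 ✓.

x ≡ 288 (mod 385).


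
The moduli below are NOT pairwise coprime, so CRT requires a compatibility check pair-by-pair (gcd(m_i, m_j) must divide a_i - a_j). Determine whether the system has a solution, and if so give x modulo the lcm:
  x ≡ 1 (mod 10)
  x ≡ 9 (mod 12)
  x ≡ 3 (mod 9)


Moduli 10, 12, 9 are not pairwise coprime, so CRT works modulo lcm(m_i) when all pairwise compatibility conditions hold.
Pairwise compatibility: gcd(m_i, m_j) must divide a_i - a_j for every pair.
Merge one congruence at a time:
  Start: x ≡ 1 (mod 10).
  Combine with x ≡ 9 (mod 12): gcd(10, 12) = 2; 9 - 1 = 8, which IS divisible by 2, so compatible.
    Write x = 1 + 10·t and substitute into x ≡ 9 (mod 12): 10·t ≡ 9 − 1 = 8 (mod 12).
    Divide the congruence (and modulus) by g = 2: 5·t ≡ 4 (mod 6).
    The inverse of 5 mod 6 is 5 (since 5·5 = 25 = 4·6 + 1), so t ≡ 5·4 = 20 ≡ 2 (mod 6).
    Then x = 1 + 10·2 = 21, valid modulo lcm(10, 12) = 60: x ≡ 21 (mod 60).
  Combine with x ≡ 3 (mod 9): gcd(60, 9) = 3; 3 - 21 = -18, which IS divisible by 3, so compatible.
    Write x = 21 + 60·t and substitute into x ≡ 3 (mod 9): 60·t ≡ 3 − 21 = -18 (mod 9).
    Divide the congruence (and modulus) by g = 3: 20·t ≡ -6 (mod 3).
    Reduce coefficients mod 3: 2·t ≡ 0 (mod 3).
    The inverse of 2 mod 3 is 2 (since 2·2 = 4 = 1·3 + 1), so t ≡ 2·0 = 0 ≡ 0 (mod 3).
    Then x = 21 + 60·0 = 21, valid modulo lcm(60, 9) = 180: x ≡ 21 (mod 180).
Verify: 21 mod 10 = 1, 21 mod 12 = 9, 21 mod 9 = 3.

x ≡ 21 (mod 180).


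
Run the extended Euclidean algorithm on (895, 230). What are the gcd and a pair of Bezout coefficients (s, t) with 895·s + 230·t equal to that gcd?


Euclidean algorithm on (895, 230) — divide until remainder is 0:
  895 = 3 · 230 + 205
  230 = 1 · 205 + 25
  205 = 8 · 25 + 5
  25 = 5 · 5 + 0
gcd(895, 230) = 5.
Track Bezout coefficients alongside the remainders: start with r₀ = 895 = a·1 + b·0 (s = 1, t = 0) and r₁ = 230 = a·0 + b·1 (s = 0, t = 1); each new remainder r_{k+1} = r_{k-1} − q_k·r_k inherits s_{k+1} = s_{k-1} − q_k·s_k, t_{k+1} = t_{k-1} − q_k·t_k, so r_k = a·s_k + b·t_k at every step:
  q = 3: r = 205, s = 1 − 3·0 = 1, t = 0 − 3·1 = -3  (check: 895·1 + 230·(-3) = 205)
  q = 1: r = 25, s = 0 − 1·1 = -1, t = 1 − 1·(-3) = 4  (check: 895·(-1) + 230·4 = 25)
  q = 8: r = 5, s = 1 − 8·(-1) = 9, t = -3 − 8·4 = -35  (check: 895·9 + 230·(-35) = 5)
The row with r = 5 (the gcd) gives the Bezout coefficients s = 9, t = -35.
Result: 895 · (9) + 230 · (-35) = 5.

gcd(895, 230) = 5; s = 9, t = -35 (check: 895·9 + 230·(-35) = 5).


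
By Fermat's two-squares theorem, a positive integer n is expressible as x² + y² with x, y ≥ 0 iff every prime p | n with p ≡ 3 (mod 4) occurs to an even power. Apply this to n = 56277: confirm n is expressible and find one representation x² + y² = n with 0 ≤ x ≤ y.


Step 1: Factor n = 56277 = 3^2 · 13^2 · 37.
Step 2: Check the mod-4 condition on each prime factor: 3 ≡ 3 (mod 4), exponent 2 (must be even); 13 ≡ 1 (mod 4), exponent 2; 37 ≡ 1 (mod 4), exponent 1.
All primes ≡ 3 (mod 4) appear to even exponent (or don't appear), so by the two-squares theorem n IS expressible as a sum of two squares.
Step 3: Build a representation. Group n = k² · m with k = 3 and m = 13 · 13 · 37 = 6253 (a product of primes ≡ 1 (mod 4)); a representation of m scales to one of n via (k·x)² + (k·y)² = k²(x² + y²). Each prime p ≡ 1 (mod 4) is itself a sum of two squares; find a² by testing p − a² for a perfect square:
  13: 13 − 1² = 12, 13 − 2² = 9 = 3² ⇒ 13 = 2² + 3².
  37: 37 − 1² = 36 = 6² ⇒ 37 = 1² + 6².
  Combine using the Brahmagupta–Fibonacci identity (a² + b²)(c² + d²) = (ac − bd)² + (ad + bc)² = (ac + bd)² + (ad − bc)²:
  13 · 13 = 169: from (2² + 3²)(2² + 3²), take (2·2 − 3·3, 2·3 + 3·2) = (4 − 9, 6 + 6) = (-5, 12); dropping signs (only squares matter) gives (5, 12); check 5² + 12² = 25 + 144 = 169 ✓.
  169 · 37 = 6253: from (5² + 12²)(1² + 6²), take (5·1 − 12·6, 5·6 + 12·1) = (5 − 72, 30 + 12) = (-67, 42); dropping signs (only squares matter) gives (67, 42); check 67² + 42² = 4489 + 1764 = 6253 ✓.
  Scale by k = 3: (3·67, 3·42) = (201, 126).
Step 4: Order so x ≤ y and verify: 126² + 201² = 15876 + 40401 = 56277 = n. ✓

n = 56277 = 126² + 201² (one valid representation with x ≤ y).


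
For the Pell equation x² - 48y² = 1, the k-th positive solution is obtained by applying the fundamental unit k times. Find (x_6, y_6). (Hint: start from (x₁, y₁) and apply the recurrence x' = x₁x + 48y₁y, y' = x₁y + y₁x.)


Step 1: Find the fundamental solution (x₁, y₁) of x² - 48y² = 1.
  Expand √48 as a continued fraction. a₀ = ⌊√48⌋ = 6; iterate m_{k+1} = d_k·a_k − m_k, d_{k+1} = (48 − m_{k+1}²)/d_k, a_{k+1} = ⌊(a₀ + m_{k+1})/d_{k+1}⌋ (starting m₀ = 0, d₀ = 1), with convergents p_k = a_k·p_{k-1} + p_{k-2}, q_k = a_k·q_{k-1} + q_{k-2} (p₋₁ = 1, q₋₁ = 0):
  k = 0: a₀ = 6; p₀/q₀ = 6/1; p₀² − 48·q₀² = 36 − 48 = -12.
  k = 1: m = 6, d = 12, a = ⌊(6 + 6)/12⌋ = 1; p/q = (1·6 + 1)/(1·1 + 0) = 7/1; p² − 48·q² = 49 − 48 = 1.
  The first convergent with p² − 48·q² = 1 gives the fundamental solution (x₁, y₁) = (7, 1).
Step 2: Apply the recurrence (x_{n+1}, y_{n+1}) = (x₁x_n + 48y₁y_n, x₁y_n + y₁x_n) repeatedly.
  From (x_1, y_1) = (7, 1): x_2 = 7·7 + 48·1·1 = 97; y_2 = 7·1 + 1·7 = 14.
  From (x_2, y_2) = (97, 14): x_3 = 7·97 + 48·1·14 = 1351; y_3 = 7·14 + 1·97 = 195.
  From (x_3, y_3) = (1351, 195): x_4 = 7·1351 + 48·1·195 = 18817; y_4 = 7·195 + 1·1351 = 2716.
  From (x_4, y_4) = (18817, 2716): x_5 = 7·18817 + 48·1·2716 = 262087; y_5 = 7·2716 + 1·18817 = 37829.
  From (x_5, y_5) = (262087, 37829): x_6 = 7·262087 + 48·1·37829 = 3650401; y_6 = 7·37829 + 1·262087 = 526890.
Step 3: Verify x_6² - 48·y_6² = 13325427460801 - 13325427460800 = 1 (should be 1). ✓

(x_1, y_1) = (7, 1); (x_6, y_6) = (3650401, 526890).


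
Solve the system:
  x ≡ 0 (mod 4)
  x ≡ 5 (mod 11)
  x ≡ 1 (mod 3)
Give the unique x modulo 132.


Moduli 4, 11, 3 are pairwise coprime; by CRT there is a unique solution modulo M = 4 · 11 · 3 = 132.
Solve pairwise, accumulating the modulus:
  Start with x ≡ 0 (mod 4).
  Combine with x ≡ 5 (mod 11): since gcd(4, 11) = 1, we get a unique residue mod 44.
    Write x = 0 + 4·t and substitute into x ≡ 5 (mod 11): 4·t ≡ 5 − 0 = 5 (mod 11).
    The inverse of 4 mod 11 is 3 (since 4·3 = 12 = 1·11 + 1), so t ≡ 3·5 = 15 ≡ 4 (mod 11).
    Then x = 0 + 4·4 = 16, valid modulo lcm(4, 11) = 44: x ≡ 16 (mod 44).
  Combine with x ≡ 1 (mod 3): since gcd(44, 3) = 1, we get a unique residue mod 132.
    Write x = 16 + 44·t and substitute into x ≡ 1 (mod 3): 44·t ≡ 1 − 16 = -15 (mod 3).
    Reduce coefficients mod 3: 2·t ≡ 0 (mod 3).
    The inverse of 2 mod 3 is 2 (since 2·2 = 4 = 1·3 + 1), so t ≡ 2·0 = 0 ≡ 0 (mod 3).
    Then x = 16 + 44·0 = 16, valid modulo lcm(44, 3) = 132: x ≡ 16 (mod 132).
Verify: 16 mod 4 = 0 ✓, 16 mod 11 = 5 ✓, 16 mod 3 = 1 ✓.

x ≡ 16 (mod 132).


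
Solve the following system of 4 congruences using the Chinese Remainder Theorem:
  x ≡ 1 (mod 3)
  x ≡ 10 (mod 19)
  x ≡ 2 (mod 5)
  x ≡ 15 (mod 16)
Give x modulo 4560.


Product of moduli M = 3 · 19 · 5 · 16 = 4560.
Merge one congruence at a time:
  Start: x ≡ 1 (mod 3).
  Combine with x ≡ 10 (mod 19); new modulus lcm = 57.
    Write x = 1 + 3·t and substitute into x ≡ 10 (mod 19): 3·t ≡ 10 − 1 = 9 (mod 19).
    The inverse of 3 mod 19 is 13 (since 3·13 = 39 = 2·19 + 1), so t ≡ 13·9 = 117 ≡ 3 (mod 19).
    Then x = 1 + 3·3 = 10, valid modulo lcm(3, 19) = 57: x ≡ 10 (mod 57).
  Combine with x ≡ 2 (mod 5); new modulus lcm = 285.
    Write x = 10 + 57·t and substitute into x ≡ 2 (mod 5): 57·t ≡ 2 − 10 = -8 (mod 5).
    Reduce coefficients mod 5: 2·t ≡ 2 (mod 5).
    The inverse of 2 mod 5 is 3 (since 2·3 = 6 = 1·5 + 1), so t ≡ 3·2 = 6 ≡ 1 (mod 5).
    Then x = 10 + 57·1 = 67, valid modulo lcm(57, 5) = 285: x ≡ 67 (mod 285).
  Combine with x ≡ 15 (mod 16); new modulus lcm = 4560.
    Write x = 67 + 285·t and substitute into x ≡ 15 (mod 16): 285·t ≡ 15 − 67 = -52 (mod 16).
    Reduce coefficients mod 16: 13·t ≡ 12 (mod 16).
    The inverse of 13 mod 16 is 5 (since 13·5 = 65 = 4·16 + 1), so t ≡ 5·12 = 60 ≡ 12 (mod 16).
    Then x = 67 + 285·12 = 3487, valid modulo lcm(285, 16) = 4560: x ≡ 3487 (mod 4560).
Verify against each original: 3487 mod 3 = 1, 3487 mod 19 = 10, 3487 mod 5 = 2, 3487 mod 16 = 15.

x ≡ 3487 (mod 4560).


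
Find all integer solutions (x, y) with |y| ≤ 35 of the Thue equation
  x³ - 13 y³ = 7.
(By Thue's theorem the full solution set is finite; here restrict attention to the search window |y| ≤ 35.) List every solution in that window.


The equation is x³ - 13y³ = 7. For fixed y, x³ = 13·y³ + 7, so a solution requires the RHS to be a perfect cube.
Strategy: iterate y from -35 to 35, compute RHS = 13·y³ + 7, and check whether it is a (positive or negative) perfect cube.
Check small values of y:
  y = 0: RHS = 7 is not a perfect cube.
  y = 1: RHS = 20 is not a perfect cube.
  y = -1: RHS = -6 is not a perfect cube.
  y = 2: RHS = 111 is not a perfect cube.
  y = -2: RHS = -97 is not a perfect cube.
  y = 3: RHS = 358 is not a perfect cube.
  y = -3: RHS = -344 is not a perfect cube.
Continuing the search up to |y| = 35 finds no solutions either.
No (x, y) in the scanned range satisfies the equation.

No integer solutions with |y| ≤ 35.


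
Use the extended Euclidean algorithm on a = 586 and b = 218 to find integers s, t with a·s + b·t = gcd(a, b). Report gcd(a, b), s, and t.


Euclidean algorithm on (586, 218) — divide until remainder is 0:
  586 = 2 · 218 + 150
  218 = 1 · 150 + 68
  150 = 2 · 68 + 14
  68 = 4 · 14 + 12
  14 = 1 · 12 + 2
  12 = 6 · 2 + 0
gcd(586, 218) = 2.
Track Bezout coefficients alongside the remainders: start with r₀ = 586 = a·1 + b·0 (s = 1, t = 0) and r₁ = 218 = a·0 + b·1 (s = 0, t = 1); each new remainder r_{k+1} = r_{k-1} − q_k·r_k inherits s_{k+1} = s_{k-1} − q_k·s_k, t_{k+1} = t_{k-1} − q_k·t_k, so r_k = a·s_k + b·t_k at every step:
  q = 2: r = 150, s = 1 − 2·0 = 1, t = 0 − 2·1 = -2  (check: 586·1 + 218·(-2) = 150)
  q = 1: r = 68, s = 0 − 1·1 = -1, t = 1 − 1·(-2) = 3  (check: 586·(-1) + 218·3 = 68)
  q = 2: r = 14, s = 1 − 2·(-1) = 3, t = -2 − 2·3 = -8  (check: 586·3 + 218·(-8) = 14)
  q = 4: r = 12, s = -1 − 4·3 = -13, t = 3 − 4·(-8) = 35  (check: 586·(-13) + 218·35 = 12)
  q = 1: r = 2, s = 3 − 1·(-13) = 16, t = -8 − 1·35 = -43  (check: 586·16 + 218·(-43) = 2)
The row with r = 2 (the gcd) gives the Bezout coefficients s = 16, t = -43.
Result: 586 · (16) + 218 · (-43) = 2.

gcd(586, 218) = 2; s = 16, t = -43 (check: 586·16 + 218·(-43) = 2).


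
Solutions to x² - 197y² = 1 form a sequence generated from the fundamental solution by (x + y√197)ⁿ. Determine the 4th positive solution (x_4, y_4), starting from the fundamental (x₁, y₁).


Step 1: Find the fundamental solution (x₁, y₁) of x² - 197y² = 1.
  Expand √197 as a continued fraction. a₀ = ⌊√197⌋ = 14; iterate m_{k+1} = d_k·a_k − m_k, d_{k+1} = (197 − m_{k+1}²)/d_k, a_{k+1} = ⌊(a₀ + m_{k+1})/d_{k+1}⌋ (starting m₀ = 0, d₀ = 1), with convergents p_k = a_k·p_{k-1} + p_{k-2}, q_k = a_k·q_{k-1} + q_{k-2} (p₋₁ = 1, q₋₁ = 0):
  k = 0: a₀ = 14; p₀/q₀ = 14/1; p₀² − 197·q₀² = 196 − 197 = -1.
  k = 1: m = 14, d = 1, a = ⌊(14 + 14)/1⌋ = 28; p/q = (28·14 + 1)/(28·1 + 0) = 393/28; p² − 197·q² = 154449 − 154448 = 1.
  The first convergent with p² − 197·q² = 1 gives the fundamental solution (x₁, y₁) = (393, 28).
Step 2: Apply the recurrence (x_{n+1}, y_{n+1}) = (x₁x_n + 197y₁y_n, x₁y_n + y₁x_n) repeatedly.
  From (x_1, y_1) = (393, 28): x_2 = 393·393 + 197·28·28 = 308897; y_2 = 393·28 + 28·393 = 22008.
  From (x_2, y_2) = (308897, 22008): x_3 = 393·308897 + 197·28·22008 = 242792649; y_3 = 393·22008 + 28·308897 = 17298260.
  From (x_3, y_3) = (242792649, 17298260): x_4 = 393·242792649 + 197·28·17298260 = 190834713217; y_4 = 393·17298260 + 28·242792649 = 13596410352.
Step 3: Verify x_4² - 197·y_4² = 36417887768614634489089 - 36417887768614634489088 = 1 (should be 1). ✓

(x_1, y_1) = (393, 28); (x_4, y_4) = (190834713217, 13596410352).


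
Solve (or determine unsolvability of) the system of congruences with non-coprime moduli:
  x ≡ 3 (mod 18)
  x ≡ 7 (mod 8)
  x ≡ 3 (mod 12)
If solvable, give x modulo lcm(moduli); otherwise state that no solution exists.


Moduli 18, 8, 12 are not pairwise coprime, so CRT works modulo lcm(m_i) when all pairwise compatibility conditions hold.
Pairwise compatibility: gcd(m_i, m_j) must divide a_i - a_j for every pair.
Merge one congruence at a time:
  Start: x ≡ 3 (mod 18).
  Combine with x ≡ 7 (mod 8): gcd(18, 8) = 2; 7 - 3 = 4, which IS divisible by 2, so compatible.
    Write x = 3 + 18·t and substitute into x ≡ 7 (mod 8): 18·t ≡ 7 − 3 = 4 (mod 8).
    Divide the congruence (and modulus) by g = 2: 9·t ≡ 2 (mod 4).
    Reduce coefficients mod 4: 1·t ≡ 2 (mod 4).
    So t ≡ 2 (mod 4).
    Then x = 3 + 18·2 = 39, valid modulo lcm(18, 8) = 72: x ≡ 39 (mod 72).
  Combine with x ≡ 3 (mod 12): gcd(72, 12) = 12; 3 - 39 = -36, which IS divisible by 12, so compatible.
    Write x = 39 + 72·t and substitute into x ≡ 3 (mod 12): 72·t ≡ 3 − 39 = -36 (mod 12).
    Divide the congruence (and modulus) by g = 12: 6·t ≡ -3 (mod 1).
    Modulo 1 every t works; take t = 0.
    Then x = 39 + 72·0 = 39, valid modulo lcm(72, 12) = 72: x ≡ 39 (mod 72).
Verify: 39 mod 18 = 3, 39 mod 8 = 7, 39 mod 12 = 3.

x ≡ 39 (mod 72).


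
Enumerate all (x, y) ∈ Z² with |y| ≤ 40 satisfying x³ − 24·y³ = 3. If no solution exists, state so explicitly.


The equation is x³ - 24y³ = 3. For fixed y, x³ = 24·y³ + 3, so a solution requires the RHS to be a perfect cube.
Strategy: iterate y from -40 to 40, compute RHS = 24·y³ + 3, and check whether it is a (positive or negative) perfect cube.
Check small values of y:
  y = 0: RHS = 3 is not a perfect cube.
  y = 1: RHS = 27 = (3)³ ⇒ x = 3 works.
  y = -1: RHS = -21 is not a perfect cube.
  y = 2: RHS = 195 is not a perfect cube.
  y = -2: RHS = -189 is not a perfect cube.
  y = 3: RHS = 651 is not a perfect cube.
  y = -3: RHS = -645 is not a perfect cube.
Continuing the search up to |y| = 40 finds no further solutions beyond those listed.
Collected solutions: (3, 1).

Solutions (with |y| ≤ 40): (3, 1).


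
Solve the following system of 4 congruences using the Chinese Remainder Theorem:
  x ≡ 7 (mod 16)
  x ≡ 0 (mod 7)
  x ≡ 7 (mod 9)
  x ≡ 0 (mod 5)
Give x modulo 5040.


Product of moduli M = 16 · 7 · 9 · 5 = 5040.
Merge one congruence at a time:
  Start: x ≡ 7 (mod 16).
  Combine with x ≡ 0 (mod 7); new modulus lcm = 112.
    Write x = 7 + 16·t and substitute into x ≡ 0 (mod 7): 16·t ≡ 0 − 7 = -7 (mod 7).
    Reduce coefficients mod 7: 2·t ≡ 0 (mod 7).
    The inverse of 2 mod 7 is 4 (since 2·4 = 8 = 1·7 + 1), so t ≡ 4·0 = 0 ≡ 0 (mod 7).
    Then x = 7 + 16·0 = 7, valid modulo lcm(16, 7) = 112: x ≡ 7 (mod 112).
  Combine with x ≡ 7 (mod 9); new modulus lcm = 1008.
    Write x = 7 + 112·t and substitute into x ≡ 7 (mod 9): 112·t ≡ 7 − 7 = 0 (mod 9).
    Reduce coefficients mod 9: 4·t ≡ 0 (mod 9).
    The inverse of 4 mod 9 is 7 (since 4·7 = 28 = 3·9 + 1), so t ≡ 7·0 = 0 ≡ 0 (mod 9).
    Then x = 7 + 112·0 = 7, valid modulo lcm(112, 9) = 1008: x ≡ 7 (mod 1008).
  Combine with x ≡ 0 (mod 5); new modulus lcm = 5040.
    Write x = 7 + 1008·t and substitute into x ≡ 0 (mod 5): 1008·t ≡ 0 − 7 = -7 (mod 5).
    Reduce coefficients mod 5: 3·t ≡ 3 (mod 5).
    The inverse of 3 mod 5 is 2 (since 3·2 = 6 = 1·5 + 1), so t ≡ 2·3 = 6 ≡ 1 (mod 5).
    Then x = 7 + 1008·1 = 1015, valid modulo lcm(1008, 5) = 5040: x ≡ 1015 (mod 5040).
Verify against each original: 1015 mod 16 = 7, 1015 mod 7 = 0, 1015 mod 9 = 7, 1015 mod 5 = 0.

x ≡ 1015 (mod 5040).


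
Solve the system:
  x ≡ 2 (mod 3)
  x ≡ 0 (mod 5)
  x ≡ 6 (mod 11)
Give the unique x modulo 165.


Moduli 3, 5, 11 are pairwise coprime; by CRT there is a unique solution modulo M = 3 · 5 · 11 = 165.
Solve pairwise, accumulating the modulus:
  Start with x ≡ 2 (mod 3).
  Combine with x ≡ 0 (mod 5): since gcd(3, 5) = 1, we get a unique residue mod 15.
    Write x = 2 + 3·t and substitute into x ≡ 0 (mod 5): 3·t ≡ 0 − 2 = -2 (mod 5).
    Reduce coefficients mod 5: 3·t ≡ 3 (mod 5).
    The inverse of 3 mod 5 is 2 (since 3·2 = 6 = 1·5 + 1), so t ≡ 2·3 = 6 ≡ 1 (mod 5).
    Then x = 2 + 3·1 = 5, valid modulo lcm(3, 5) = 15: x ≡ 5 (mod 15).
  Combine with x ≡ 6 (mod 11): since gcd(15, 11) = 1, we get a unique residue mod 165.
    Write x = 5 + 15·t and substitute into x ≡ 6 (mod 11): 15·t ≡ 6 − 5 = 1 (mod 11).
    Reduce coefficients mod 11: 4·t ≡ 1 (mod 11).
    The inverse of 4 mod 11 is 3 (since 4·3 = 12 = 1·11 + 1), so t ≡ 3·1 = 3 ≡ 3 (mod 11).
    Then x = 5 + 15·3 = 50, valid modulo lcm(15, 11) = 165: x ≡ 50 (mod 165).
Verify: 50 mod 3 = 2 ✓, 50 mod 5 = 0 ✓, 50 mod 11 = 6 ✓.

x ≡ 50 (mod 165).


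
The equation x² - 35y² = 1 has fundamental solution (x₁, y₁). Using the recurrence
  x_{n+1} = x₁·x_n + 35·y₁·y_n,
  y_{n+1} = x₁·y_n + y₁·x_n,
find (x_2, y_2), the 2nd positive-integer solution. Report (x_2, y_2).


Step 1: Find the fundamental solution (x₁, y₁) of x² - 35y² = 1.
  Expand √35 as a continued fraction. a₀ = ⌊√35⌋ = 5; iterate m_{k+1} = d_k·a_k − m_k, d_{k+1} = (35 − m_{k+1}²)/d_k, a_{k+1} = ⌊(a₀ + m_{k+1})/d_{k+1}⌋ (starting m₀ = 0, d₀ = 1), with convergents p_k = a_k·p_{k-1} + p_{k-2}, q_k = a_k·q_{k-1} + q_{k-2} (p₋₁ = 1, q₋₁ = 0):
  k = 0: a₀ = 5; p₀/q₀ = 5/1; p₀² − 35·q₀² = 25 − 35 = -10.
  k = 1: m = 5, d = 10, a = ⌊(5 + 5)/10⌋ = 1; p/q = (1·5 + 1)/(1·1 + 0) = 6/1; p² − 35·q² = 36 − 35 = 1.
  The first convergent with p² − 35·q² = 1 gives the fundamental solution (x₁, y₁) = (6, 1).
Step 2: Apply the recurrence (x_{n+1}, y_{n+1}) = (x₁x_n + 35y₁y_n, x₁y_n + y₁x_n) repeatedly.
  From (x_1, y_1) = (6, 1): x_2 = 6·6 + 35·1·1 = 71; y_2 = 6·1 + 1·6 = 12.
Step 3: Verify x_2² - 35·y_2² = 5041 - 5040 = 1 (should be 1). ✓

(x_1, y_1) = (6, 1); (x_2, y_2) = (71, 12).


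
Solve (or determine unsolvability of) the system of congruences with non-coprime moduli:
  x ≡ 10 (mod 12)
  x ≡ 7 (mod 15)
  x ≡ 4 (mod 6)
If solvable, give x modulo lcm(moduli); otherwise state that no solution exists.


Moduli 12, 15, 6 are not pairwise coprime, so CRT works modulo lcm(m_i) when all pairwise compatibility conditions hold.
Pairwise compatibility: gcd(m_i, m_j) must divide a_i - a_j for every pair.
Merge one congruence at a time:
  Start: x ≡ 10 (mod 12).
  Combine with x ≡ 7 (mod 15): gcd(12, 15) = 3; 7 - 10 = -3, which IS divisible by 3, so compatible.
    Write x = 10 + 12·t and substitute into x ≡ 7 (mod 15): 12·t ≡ 7 − 10 = -3 (mod 15).
    Divide the congruence (and modulus) by g = 3: 4·t ≡ -1 (mod 5).
    Reduce coefficients mod 5: 4·t ≡ 4 (mod 5).
    The inverse of 4 mod 5 is 4 (since 4·4 = 16 = 3·5 + 1), so t ≡ 4·4 = 16 ≡ 1 (mod 5).
    Then x = 10 + 12·1 = 22, valid modulo lcm(12, 15) = 60: x ≡ 22 (mod 60).
  Combine with x ≡ 4 (mod 6): gcd(60, 6) = 6; 4 - 22 = -18, which IS divisible by 6, so compatible.
    Write x = 22 + 60·t and substitute into x ≡ 4 (mod 6): 60·t ≡ 4 − 22 = -18 (mod 6).
    Divide the congruence (and modulus) by g = 6: 10·t ≡ -3 (mod 1).
    Modulo 1 every t works; take t = 0.
    Then x = 22 + 60·0 = 22, valid modulo lcm(60, 6) = 60: x ≡ 22 (mod 60).
Verify: 22 mod 12 = 10, 22 mod 15 = 7, 22 mod 6 = 4.

x ≡ 22 (mod 60).


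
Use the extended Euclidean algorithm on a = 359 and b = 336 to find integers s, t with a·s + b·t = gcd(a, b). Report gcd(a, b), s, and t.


Euclidean algorithm on (359, 336) — divide until remainder is 0:
  359 = 1 · 336 + 23
  336 = 14 · 23 + 14
  23 = 1 · 14 + 9
  14 = 1 · 9 + 5
  9 = 1 · 5 + 4
  5 = 1 · 4 + 1
  4 = 4 · 1 + 0
gcd(359, 336) = 1.
Track Bezout coefficients alongside the remainders: start with r₀ = 359 = a·1 + b·0 (s = 1, t = 0) and r₁ = 336 = a·0 + b·1 (s = 0, t = 1); each new remainder r_{k+1} = r_{k-1} − q_k·r_k inherits s_{k+1} = s_{k-1} − q_k·s_k, t_{k+1} = t_{k-1} − q_k·t_k, so r_k = a·s_k + b·t_k at every step:
  q = 1: r = 23, s = 1 − 1·0 = 1, t = 0 − 1·1 = -1  (check: 359·1 + 336·(-1) = 23)
  q = 14: r = 14, s = 0 − 14·1 = -14, t = 1 − 14·(-1) = 15  (check: 359·(-14) + 336·15 = 14)
  q = 1: r = 9, s = 1 − 1·(-14) = 15, t = -1 − 1·15 = -16  (check: 359·15 + 336·(-16) = 9)
  q = 1: r = 5, s = -14 − 1·15 = -29, t = 15 − 1·(-16) = 31  (check: 359·(-29) + 336·31 = 5)
  q = 1: r = 4, s = 15 − 1·(-29) = 44, t = -16 − 1·31 = -47  (check: 359·44 + 336·(-47) = 4)
  q = 1: r = 1, s = -29 − 1·44 = -73, t = 31 − 1·(-47) = 78  (check: 359·(-73) + 336·78 = 1)
The row with r = 1 (the gcd) gives the Bezout coefficients s = -73, t = 78.
Result: 359 · (-73) + 336 · (78) = 1.

gcd(359, 336) = 1; s = -73, t = 78 (check: 359·(-73) + 336·78 = 1).


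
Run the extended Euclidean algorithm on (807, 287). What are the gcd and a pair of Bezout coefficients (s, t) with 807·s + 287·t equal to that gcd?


Euclidean algorithm on (807, 287) — divide until remainder is 0:
  807 = 2 · 287 + 233
  287 = 1 · 233 + 54
  233 = 4 · 54 + 17
  54 = 3 · 17 + 3
  17 = 5 · 3 + 2
  3 = 1 · 2 + 1
  2 = 2 · 1 + 0
gcd(807, 287) = 1.
Track Bezout coefficients alongside the remainders: start with r₀ = 807 = a·1 + b·0 (s = 1, t = 0) and r₁ = 287 = a·0 + b·1 (s = 0, t = 1); each new remainder r_{k+1} = r_{k-1} − q_k·r_k inherits s_{k+1} = s_{k-1} − q_k·s_k, t_{k+1} = t_{k-1} − q_k·t_k, so r_k = a·s_k + b·t_k at every step:
  q = 2: r = 233, s = 1 − 2·0 = 1, t = 0 − 2·1 = -2  (check: 807·1 + 287·(-2) = 233)
  q = 1: r = 54, s = 0 − 1·1 = -1, t = 1 − 1·(-2) = 3  (check: 807·(-1) + 287·3 = 54)
  q = 4: r = 17, s = 1 − 4·(-1) = 5, t = -2 − 4·3 = -14  (check: 807·5 + 287·(-14) = 17)
  q = 3: r = 3, s = -1 − 3·5 = -16, t = 3 − 3·(-14) = 45  (check: 807·(-16) + 287·45 = 3)
  q = 5: r = 2, s = 5 − 5·(-16) = 85, t = -14 − 5·45 = -239  (check: 807·85 + 287·(-239) = 2)
  q = 1: r = 1, s = -16 − 1·85 = -101, t = 45 − 1·(-239) = 284  (check: 807·(-101) + 287·284 = 1)
The row with r = 1 (the gcd) gives the Bezout coefficients s = -101, t = 284.
Result: 807 · (-101) + 287 · (284) = 1.

gcd(807, 287) = 1; s = -101, t = 284 (check: 807·(-101) + 287·284 = 1).


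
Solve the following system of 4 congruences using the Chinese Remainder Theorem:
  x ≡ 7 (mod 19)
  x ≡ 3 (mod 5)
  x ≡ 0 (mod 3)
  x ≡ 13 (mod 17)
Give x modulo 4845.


Product of moduli M = 19 · 5 · 3 · 17 = 4845.
Merge one congruence at a time:
  Start: x ≡ 7 (mod 19).
  Combine with x ≡ 3 (mod 5); new modulus lcm = 95.
    Write x = 7 + 19·t and substitute into x ≡ 3 (mod 5): 19·t ≡ 3 − 7 = -4 (mod 5).
    Reduce coefficients mod 5: 4·t ≡ 1 (mod 5).
    The inverse of 4 mod 5 is 4 (since 4·4 = 16 = 3·5 + 1), so t ≡ 4·1 = 4 ≡ 4 (mod 5).
    Then x = 7 + 19·4 = 83, valid modulo lcm(19, 5) = 95: x ≡ 83 (mod 95).
  Combine with x ≡ 0 (mod 3); new modulus lcm = 285.
    Write x = 83 + 95·t and substitute into x ≡ 0 (mod 3): 95·t ≡ 0 − 83 = -83 (mod 3).
    Reduce coefficients mod 3: 2·t ≡ 1 (mod 3).
    The inverse of 2 mod 3 is 2 (since 2·2 = 4 = 1·3 + 1), so t ≡ 2·1 = 2 ≡ 2 (mod 3).
    Then x = 83 + 95·2 = 273, valid modulo lcm(95, 3) = 285: x ≡ 273 (mod 285).
  Combine with x ≡ 13 (mod 17); new modulus lcm = 4845.
    Write x = 273 + 285·t and substitute into x ≡ 13 (mod 17): 285·t ≡ 13 − 273 = -260 (mod 17).
    Reduce coefficients mod 17: 13·t ≡ 12 (mod 17).
    The inverse of 13 mod 17 is 4 (since 13·4 = 52 = 3·17 + 1), so t ≡ 4·12 = 48 ≡ 14 (mod 17).
    Then x = 273 + 285·14 = 4263, valid modulo lcm(285, 17) = 4845: x ≡ 4263 (mod 4845).
Verify against each original: 4263 mod 19 = 7, 4263 mod 5 = 3, 4263 mod 3 = 0, 4263 mod 17 = 13.

x ≡ 4263 (mod 4845).


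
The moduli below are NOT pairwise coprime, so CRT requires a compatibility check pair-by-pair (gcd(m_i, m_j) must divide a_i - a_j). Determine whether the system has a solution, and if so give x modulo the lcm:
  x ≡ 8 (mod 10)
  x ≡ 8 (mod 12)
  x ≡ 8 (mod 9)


Moduli 10, 12, 9 are not pairwise coprime, so CRT works modulo lcm(m_i) when all pairwise compatibility conditions hold.
Pairwise compatibility: gcd(m_i, m_j) must divide a_i - a_j for every pair.
Merge one congruence at a time:
  Start: x ≡ 8 (mod 10).
  Combine with x ≡ 8 (mod 12): gcd(10, 12) = 2; 8 - 8 = 0, which IS divisible by 2, so compatible.
    Write x = 8 + 10·t and substitute into x ≡ 8 (mod 12): 10·t ≡ 8 − 8 = 0 (mod 12).
    Divide the congruence (and modulus) by g = 2: 5·t ≡ 0 (mod 6).
    The inverse of 5 mod 6 is 5 (since 5·5 = 25 = 4·6 + 1), so t ≡ 5·0 = 0 ≡ 0 (mod 6).
    Then x = 8 + 10·0 = 8, valid modulo lcm(10, 12) = 60: x ≡ 8 (mod 60).
  Combine with x ≡ 8 (mod 9): gcd(60, 9) = 3; 8 - 8 = 0, which IS divisible by 3, so compatible.
    Write x = 8 + 60·t and substitute into x ≡ 8 (mod 9): 60·t ≡ 8 − 8 = 0 (mod 9).
    Divide the congruence (and modulus) by g = 3: 20·t ≡ 0 (mod 3).
    Reduce coefficients mod 3: 2·t ≡ 0 (mod 3).
    The inverse of 2 mod 3 is 2 (since 2·2 = 4 = 1·3 + 1), so t ≡ 2·0 = 0 ≡ 0 (mod 3).
    Then x = 8 + 60·0 = 8, valid modulo lcm(60, 9) = 180: x ≡ 8 (mod 180).
Verify: 8 mod 10 = 8, 8 mod 12 = 8, 8 mod 9 = 8.

x ≡ 8 (mod 180).


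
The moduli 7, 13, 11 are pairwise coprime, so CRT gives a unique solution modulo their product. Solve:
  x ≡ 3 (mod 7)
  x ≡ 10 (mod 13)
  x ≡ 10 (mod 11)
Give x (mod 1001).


Moduli 7, 13, 11 are pairwise coprime; by CRT there is a unique solution modulo M = 7 · 13 · 11 = 1001.
Solve pairwise, accumulating the modulus:
  Start with x ≡ 3 (mod 7).
  Combine with x ≡ 10 (mod 13): since gcd(7, 13) = 1, we get a unique residue mod 91.
    Write x = 3 + 7·t and substitute into x ≡ 10 (mod 13): 7·t ≡ 10 − 3 = 7 (mod 13).
    The inverse of 7 mod 13 is 2 (since 7·2 = 14 = 1·13 + 1), so t ≡ 2·7 = 14 ≡ 1 (mod 13).
    Then x = 3 + 7·1 = 10, valid modulo lcm(7, 13) = 91: x ≡ 10 (mod 91).
  Combine with x ≡ 10 (mod 11): since gcd(91, 11) = 1, we get a unique residue mod 1001.
    Write x = 10 + 91·t and substitute into x ≡ 10 (mod 11): 91·t ≡ 10 − 10 = 0 (mod 11).
    Reduce coefficients mod 11: 3·t ≡ 0 (mod 11).
    The inverse of 3 mod 11 is 4 (since 3·4 = 12 = 1·11 + 1), so t ≡ 4·0 = 0 ≡ 0 (mod 11).
    Then x = 10 + 91·0 = 10, valid modulo lcm(91, 11) = 1001: x ≡ 10 (mod 1001).
Verify: 10 mod 7 = 3 ✓, 10 mod 13 = 10 ✓, 10 mod 11 = 10 ✓.

x ≡ 10 (mod 1001).


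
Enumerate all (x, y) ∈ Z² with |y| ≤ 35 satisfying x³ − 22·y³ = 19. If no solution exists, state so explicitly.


The equation is x³ - 22y³ = 19. For fixed y, x³ = 22·y³ + 19, so a solution requires the RHS to be a perfect cube.
Strategy: iterate y from -35 to 35, compute RHS = 22·y³ + 19, and check whether it is a (positive or negative) perfect cube.
Check small values of y:
  y = 0: RHS = 19 is not a perfect cube.
  y = 1: RHS = 41 is not a perfect cube.
  y = -1: RHS = -3 is not a perfect cube.
  y = 2: RHS = 195 is not a perfect cube.
  y = -2: RHS = -157 is not a perfect cube.
  y = 3: RHS = 613 is not a perfect cube.
  y = -3: RHS = -575 is not a perfect cube.
Continuing the search up to |y| = 35 finds no solutions either.
No (x, y) in the scanned range satisfies the equation.

No integer solutions with |y| ≤ 35.


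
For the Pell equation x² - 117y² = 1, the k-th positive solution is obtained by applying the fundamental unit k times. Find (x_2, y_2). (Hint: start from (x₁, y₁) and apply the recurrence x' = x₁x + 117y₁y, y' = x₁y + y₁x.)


Step 1: Find the fundamental solution (x₁, y₁) of x² - 117y² = 1.
  Expand √117 as a continued fraction. a₀ = ⌊√117⌋ = 10; iterate m_{k+1} = d_k·a_k − m_k, d_{k+1} = (117 − m_{k+1}²)/d_k, a_{k+1} = ⌊(a₀ + m_{k+1})/d_{k+1}⌋ (starting m₀ = 0, d₀ = 1), with convergents p_k = a_k·p_{k-1} + p_{k-2}, q_k = a_k·q_{k-1} + q_{k-2} (p₋₁ = 1, q₋₁ = 0):
  k = 0: a₀ = 10; p₀/q₀ = 10/1; p₀² − 117·q₀² = 100 − 117 = -17.
  k = 1: m = 10, d = 17, a = ⌊(10 + 10)/17⌋ = 1; p/q = (1·10 + 1)/(1·1 + 0) = 11/1; p² − 117·q² = 121 − 117 = 4.
  k = 2: m = 7, d = 4, a = ⌊(10 + 7)/4⌋ = 4; p/q = (4·11 + 10)/(4·1 + 1) = 54/5; p² − 117·q² = 2916 − 2925 = -9.
  k = 3: m = 9, d = 9, a = ⌊(10 + 9)/9⌋ = 2; p/q = (2·54 + 11)/(2·5 + 1) = 119/11; p² − 117·q² = 14161 − 14157 = 4.
  k = 4: m = 9, d = 4, a = ⌊(10 + 9)/4⌋ = 4; p/q = (4·119 + 54)/(4·11 + 5) = 530/49; p² − 117·q² = 280900 − 280917 = -17.
  k = 5: m = 7, d = 17, a = ⌊(10 + 7)/17⌋ = 1; p/q = (1·530 + 119)/(1·49 + 11) = 649/60; p² − 117·q² = 421201 − 421200 = 1.
  The first convergent with p² − 117·q² = 1 gives the fundamental solution (x₁, y₁) = (649, 60).
Step 2: Apply the recurrence (x_{n+1}, y_{n+1}) = (x₁x_n + 117y₁y_n, x₁y_n + y₁x_n) repeatedly.
  From (x_1, y_1) = (649, 60): x_2 = 649·649 + 117·60·60 = 842401; y_2 = 649·60 + 60·649 = 77880.
Step 3: Verify x_2² - 117·y_2² = 709639444801 - 709639444800 = 1 (should be 1). ✓

(x_1, y_1) = (649, 60); (x_2, y_2) = (842401, 77880).


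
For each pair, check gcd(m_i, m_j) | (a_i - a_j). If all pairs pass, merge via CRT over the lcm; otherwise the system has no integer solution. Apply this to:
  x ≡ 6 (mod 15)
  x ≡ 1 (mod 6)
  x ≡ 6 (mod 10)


Moduli 15, 6, 10 are not pairwise coprime, so CRT works modulo lcm(m_i) when all pairwise compatibility conditions hold.
Pairwise compatibility: gcd(m_i, m_j) must divide a_i - a_j for every pair.
Merge one congruence at a time:
  Start: x ≡ 6 (mod 15).
  Combine with x ≡ 1 (mod 6): gcd(15, 6) = 3, and 1 - 6 = -5 is NOT divisible by 3.
    ⇒ system is inconsistent (no integer solution).

No solution (the system is inconsistent).


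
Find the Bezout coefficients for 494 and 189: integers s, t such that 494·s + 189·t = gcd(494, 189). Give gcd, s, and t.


Euclidean algorithm on (494, 189) — divide until remainder is 0:
  494 = 2 · 189 + 116
  189 = 1 · 116 + 73
  116 = 1 · 73 + 43
  73 = 1 · 43 + 30
  43 = 1 · 30 + 13
  30 = 2 · 13 + 4
  13 = 3 · 4 + 1
  4 = 4 · 1 + 0
gcd(494, 189) = 1.
Track Bezout coefficients alongside the remainders: start with r₀ = 494 = a·1 + b·0 (s = 1, t = 0) and r₁ = 189 = a·0 + b·1 (s = 0, t = 1); each new remainder r_{k+1} = r_{k-1} − q_k·r_k inherits s_{k+1} = s_{k-1} − q_k·s_k, t_{k+1} = t_{k-1} − q_k·t_k, so r_k = a·s_k + b·t_k at every step:
  q = 2: r = 116, s = 1 − 2·0 = 1, t = 0 − 2·1 = -2  (check: 494·1 + 189·(-2) = 116)
  q = 1: r = 73, s = 0 − 1·1 = -1, t = 1 − 1·(-2) = 3  (check: 494·(-1) + 189·3 = 73)
  q = 1: r = 43, s = 1 − 1·(-1) = 2, t = -2 − 1·3 = -5  (check: 494·2 + 189·(-5) = 43)
  q = 1: r = 30, s = -1 − 1·2 = -3, t = 3 − 1·(-5) = 8  (check: 494·(-3) + 189·8 = 30)
  q = 1: r = 13, s = 2 − 1·(-3) = 5, t = -5 − 1·8 = -13  (check: 494·5 + 189·(-13) = 13)
  q = 2: r = 4, s = -3 − 2·5 = -13, t = 8 − 2·(-13) = 34  (check: 494·(-13) + 189·34 = 4)
  q = 3: r = 1, s = 5 − 3·(-13) = 44, t = -13 − 3·34 = -115  (check: 494·44 + 189·(-115) = 1)
The row with r = 1 (the gcd) gives the Bezout coefficients s = 44, t = -115.
Result: 494 · (44) + 189 · (-115) = 1.

gcd(494, 189) = 1; s = 44, t = -115 (check: 494·44 + 189·(-115) = 1).


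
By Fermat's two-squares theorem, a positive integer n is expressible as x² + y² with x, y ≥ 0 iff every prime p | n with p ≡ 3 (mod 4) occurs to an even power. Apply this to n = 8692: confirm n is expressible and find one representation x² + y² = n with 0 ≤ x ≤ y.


Step 1: Factor n = 8692 = 2^2 · 41 · 53.
Step 2: Check the mod-4 condition on each prime factor: 2 = 2 (special); 41 ≡ 1 (mod 4), exponent 1; 53 ≡ 1 (mod 4), exponent 1.
All primes ≡ 3 (mod 4) appear to even exponent (or don't appear), so by the two-squares theorem n IS expressible as a sum of two squares.
Step 3: Build a representation. Group n = k² · m with k = 2 and m = 41 · 53 = 2173 (a product of primes ≡ 1 (mod 4)); a representation of m scales to one of n via (k·x)² + (k·y)² = k²(x² + y²). Each prime p ≡ 1 (mod 4) is itself a sum of two squares; find a² by testing p − a² for a perfect square:
  41: 41 − 1² = 40, 41 − 2² = 37, 41 − 3² = 32, 41 − 4² = 25 = 5² ⇒ 41 = 4² + 5².
  53: 53 − 1² = 52, 53 − 2² = 49 = 7² ⇒ 53 = 2² + 7².
  Combine using the Brahmagupta–Fibonacci identity (a² + b²)(c² + d²) = (ac − bd)² + (ad + bc)² = (ac + bd)² + (ad − bc)²:
  41 · 53 = 2173: from (4² + 5²)(2² + 7²), take (4·2 − 5·7, 4·7 + 5·2) = (8 − 35, 28 + 10) = (-27, 38); dropping signs (only squares matter) gives (27, 38); check 27² + 38² = 729 + 1444 = 2173 ✓.
  Scale by k = 2: (2·27, 2·38) = (54, 76).
Step 4: Order so x ≤ y and verify: 54² + 76² = 2916 + 5776 = 8692 = n. ✓

n = 8692 = 54² + 76² (one valid representation with x ≤ y).


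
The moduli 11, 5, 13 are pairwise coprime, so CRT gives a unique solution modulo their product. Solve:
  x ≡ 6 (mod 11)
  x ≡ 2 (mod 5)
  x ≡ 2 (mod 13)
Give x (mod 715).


Moduli 11, 5, 13 are pairwise coprime; by CRT there is a unique solution modulo M = 11 · 5 · 13 = 715.
Solve pairwise, accumulating the modulus:
  Start with x ≡ 6 (mod 11).
  Combine with x ≡ 2 (mod 5): since gcd(11, 5) = 1, we get a unique residue mod 55.
    Write x = 6 + 11·t and substitute into x ≡ 2 (mod 5): 11·t ≡ 2 − 6 = -4 (mod 5).
    Reduce coefficients mod 5: 1·t ≡ 1 (mod 5).
    So t ≡ 1 (mod 5).
    Then x = 6 + 11·1 = 17, valid modulo lcm(11, 5) = 55: x ≡ 17 (mod 55).
  Combine with x ≡ 2 (mod 13): since gcd(55, 13) = 1, we get a unique residue mod 715.
    Write x = 17 + 55·t and substitute into x ≡ 2 (mod 13): 55·t ≡ 2 − 17 = -15 (mod 13).
    Reduce coefficients mod 13: 3·t ≡ 11 (mod 13).
    The inverse of 3 mod 13 is 9 (since 3·9 = 27 = 2·13 + 1), so t ≡ 9·11 = 99 ≡ 8 (mod 13).
    Then x = 17 + 55·8 = 457, valid modulo lcm(55, 13) = 715: x ≡ 457 (mod 715).
Verify: 457 mod 11 = 6 ✓, 457 mod 5 = 2 ✓, 457 mod 13 = 2 ✓.

x ≡ 457 (mod 715).


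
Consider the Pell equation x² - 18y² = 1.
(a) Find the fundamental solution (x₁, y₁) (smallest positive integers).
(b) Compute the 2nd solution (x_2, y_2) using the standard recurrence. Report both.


Step 1: Find the fundamental solution (x₁, y₁) of x² - 18y² = 1.
  Expand √18 as a continued fraction. a₀ = ⌊√18⌋ = 4; iterate m_{k+1} = d_k·a_k − m_k, d_{k+1} = (18 − m_{k+1}²)/d_k, a_{k+1} = ⌊(a₀ + m_{k+1})/d_{k+1}⌋ (starting m₀ = 0, d₀ = 1), with convergents p_k = a_k·p_{k-1} + p_{k-2}, q_k = a_k·q_{k-1} + q_{k-2} (p₋₁ = 1, q₋₁ = 0):
  k = 0: a₀ = 4; p₀/q₀ = 4/1; p₀² − 18·q₀² = 16 − 18 = -2.
  k = 1: m = 4, d = 2, a = ⌊(4 + 4)/2⌋ = 4; p/q = (4·4 + 1)/(4·1 + 0) = 17/4; p² − 18·q² = 289 − 288 = 1.
  The first convergent with p² − 18·q² = 1 gives the fundamental solution (x₁, y₁) = (17, 4).
Step 2: Apply the recurrence (x_{n+1}, y_{n+1}) = (x₁x_n + 18y₁y_n, x₁y_n + y₁x_n) repeatedly.
  From (x_1, y_1) = (17, 4): x_2 = 17·17 + 18·4·4 = 577; y_2 = 17·4 + 4·17 = 136.
Step 3: Verify x_2² - 18·y_2² = 332929 - 332928 = 1 (should be 1). ✓

(x_1, y_1) = (17, 4); (x_2, y_2) = (577, 136).


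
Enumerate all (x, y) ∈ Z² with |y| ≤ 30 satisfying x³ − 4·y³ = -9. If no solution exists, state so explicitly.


The equation is x³ - 4y³ = -9. For fixed y, x³ = 4·y³ − 9, so a solution requires the RHS to be a perfect cube.
Strategy: iterate y from -30 to 30, compute RHS = 4·y³ − 9, and check whether it is a (positive or negative) perfect cube.
Check small values of y:
  y = 0: RHS = -9 is not a perfect cube.
  y = 1: RHS = -5 is not a perfect cube.
  y = -1: RHS = -13 is not a perfect cube.
  y = 2: RHS = 23 is not a perfect cube.
  y = -2: RHS = -41 is not a perfect cube.
  y = 3: RHS = 99 is not a perfect cube.
  y = -3: RHS = -117 is not a perfect cube.
Continuing the search up to |y| = 30 finds no solutions either.
No (x, y) in the scanned range satisfies the equation.

No integer solutions with |y| ≤ 30.
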